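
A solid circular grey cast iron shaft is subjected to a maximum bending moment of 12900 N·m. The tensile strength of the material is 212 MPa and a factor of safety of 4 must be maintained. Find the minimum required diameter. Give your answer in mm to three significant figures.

σ_allow = 212/4 = 53.00 MPa.
For a solid circular section σ = 32M/(πd³), so d³ = 32M/(π σ_allow) = 32×1.2900×10^7/(π×53.00) = 2.479×10^6 mm³.
d = 135.3 mm.

d = 135 mm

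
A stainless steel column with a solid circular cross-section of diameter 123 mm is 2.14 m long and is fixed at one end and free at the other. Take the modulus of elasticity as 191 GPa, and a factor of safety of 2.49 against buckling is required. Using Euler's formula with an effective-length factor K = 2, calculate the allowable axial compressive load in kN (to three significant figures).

I = πd⁴/64 = π×123⁴/64 = 1.124×10^7 mm⁴.
Effective length L_e = KL = 2×2.14 m = 4280 mm.
Euler critical load P_cr = π²EI/L_e² = π²×191000×1.124×10^7/4280² = 1.156×10^6 N.
P_allow = P_cr/n = 1.156×10^6/2.49 = 464300 N.

P_allow = 464 kN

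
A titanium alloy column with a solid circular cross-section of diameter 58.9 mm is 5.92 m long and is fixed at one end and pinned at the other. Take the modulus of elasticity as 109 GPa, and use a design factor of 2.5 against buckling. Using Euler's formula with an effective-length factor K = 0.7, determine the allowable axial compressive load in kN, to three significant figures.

I = πd⁴/64 = π×58.9⁴/64 = 590800 mm⁴.
Effective length L_e = KL = 0.7×5.92 m = 4144 mm.
Euler critical load P_cr = π²EI/L_e² = π²×109000×590800/4144² = 37010 N.
P_allow = P_cr/n = 37010/2.5 = 14800 N.

P_allow = 14.8 kN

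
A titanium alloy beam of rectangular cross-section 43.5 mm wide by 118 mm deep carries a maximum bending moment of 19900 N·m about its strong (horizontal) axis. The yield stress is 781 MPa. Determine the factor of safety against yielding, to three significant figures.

n = 3.96

Section modulus S = bh²/6 = 43.5×118²/6 = 100900 mm³.
σ = M/S = 1.9900×10^7/100900 = 197.1 MPa.
n = 781/197.1 = 3.962.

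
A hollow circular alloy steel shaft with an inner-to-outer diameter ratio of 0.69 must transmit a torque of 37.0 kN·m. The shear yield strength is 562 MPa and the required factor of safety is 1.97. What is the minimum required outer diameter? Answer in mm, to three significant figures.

τ_allow = 562/1.97 = 285.3 MPa.
For a hollow shaft τ = 16T/[πd_o³(1−k⁴)] with k = 0.69, so 1−k⁴ = 0.7733.
d_o³ = 16T/[π τ_allow (1−k⁴)] = 16×3.7000×10^7/(π×285.3×0.7733) = 854200 mm³.
d_o = 94.88 mm.

d_o = 94.9 mm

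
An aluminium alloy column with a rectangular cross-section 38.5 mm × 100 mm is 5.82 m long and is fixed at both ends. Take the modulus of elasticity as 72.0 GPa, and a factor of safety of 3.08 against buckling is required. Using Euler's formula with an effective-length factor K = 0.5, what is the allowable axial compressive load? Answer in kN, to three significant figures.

P_allow = 13.0 kN

Buckling occurs about the weak axis: I_min = h·b³/12 = 100×38.5³/12 = 475600 mm⁴ (b = 38.5 mm is the smaller dimension).
Effective length L_e = KL = 0.5×5.82 m = 2910 mm.
Euler critical load P_cr = π²EI/L_e² = π²×72000×475600/2910² = 39910 N.
P_allow = P_cr/n = 39910/3.08 = 12960 N.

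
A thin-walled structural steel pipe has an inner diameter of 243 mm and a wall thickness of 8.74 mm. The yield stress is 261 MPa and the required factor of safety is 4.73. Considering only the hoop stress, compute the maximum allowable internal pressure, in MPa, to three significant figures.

σ_allow = 261/4.73 = 55.18 MPa.
σ_h = pD/(2t) → p_allow = 2σ_allow t/D = 2×55.18×8.74/243 = 3.969 MPa.

p_allow = 3.97 MPa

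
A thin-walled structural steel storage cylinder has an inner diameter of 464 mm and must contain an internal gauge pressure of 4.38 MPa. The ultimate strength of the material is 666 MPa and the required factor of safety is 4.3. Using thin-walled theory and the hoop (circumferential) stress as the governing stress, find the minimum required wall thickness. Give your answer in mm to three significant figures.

σ_allow = 666/4.3 = 154.9 MPa.
Hoop stress σ_h = pD/(2t), so t = pD/(2σ_allow) = 4.38×464/(2×154.9) = 6.561 mm.

t = 6.56 mm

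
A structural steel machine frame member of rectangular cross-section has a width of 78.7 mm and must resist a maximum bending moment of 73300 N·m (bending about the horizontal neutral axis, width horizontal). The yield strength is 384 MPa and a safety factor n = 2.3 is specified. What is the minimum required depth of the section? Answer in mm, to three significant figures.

h = 183 mm

σ_allow = 384/2.3 = 167.0 MPa.
For a rectangular section σ = 6M/(bh²), so h² = 6M/(b σ_allow) = 6×7.3300×10^7/(78.7×167.0) = 33470 mm².
h = 183.0 mm.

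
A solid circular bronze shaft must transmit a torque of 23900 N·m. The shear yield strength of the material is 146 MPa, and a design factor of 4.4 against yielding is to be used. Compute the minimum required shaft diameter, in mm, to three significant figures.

d = 154 mm

Allowable shear stress τ_allow = 146/4.4 = 33.18 MPa.
For a solid shaft τ = 16T/(πd³), so d³ = 16T/(π τ_allow) = 16×2.3900×10^7/(π×33.18) = 3.668×10^6 mm³.
d = (3.668×10^6)^(1/3) = 154.2 mm.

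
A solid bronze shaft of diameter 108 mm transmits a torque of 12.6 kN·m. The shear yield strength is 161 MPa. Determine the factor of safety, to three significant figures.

τ = 16T/(πd³) = 16×1.2600×10^7/(π×108³) = 50.94 MPa.
n = τ_limit/τ = 161/50.94 = 3.161.

n = 3.16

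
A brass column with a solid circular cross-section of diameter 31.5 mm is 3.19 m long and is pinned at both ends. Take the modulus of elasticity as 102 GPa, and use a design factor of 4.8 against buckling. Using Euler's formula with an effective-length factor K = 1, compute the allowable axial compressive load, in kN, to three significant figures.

I = πd⁴/64 = π×31.5⁴/64 = 48330 mm⁴.
Effective length L_e = KL = 1×3.19 m = 3190 mm.
Euler critical load P_cr = π²EI/L_e² = π²×102000×48330/3190² = 4781 N.
P_allow = P_cr/n = 4781/4.8 = 996.1 N.

P_allow = 0.996 kN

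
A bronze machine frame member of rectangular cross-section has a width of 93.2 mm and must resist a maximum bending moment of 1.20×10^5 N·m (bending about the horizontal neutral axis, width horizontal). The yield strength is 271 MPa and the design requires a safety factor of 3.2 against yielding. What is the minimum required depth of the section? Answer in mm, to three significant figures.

σ_allow = 271/3.2 = 84.69 MPa.
For a rectangular section σ = 6M/(bh²), so h² = 6M/(b σ_allow) = 6×1.2000×10^8/(93.2×84.69) = 91220 mm².
h = 302.0 mm.

h = 302 mm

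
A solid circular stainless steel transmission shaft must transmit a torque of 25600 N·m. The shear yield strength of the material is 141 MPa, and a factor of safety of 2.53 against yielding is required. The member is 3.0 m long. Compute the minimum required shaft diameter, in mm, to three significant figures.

Allowable shear stress τ_allow = 141/2.53 = 55.73 MPa.
For a solid shaft τ = 16T/(πd³), so d³ = 16T/(π τ_allow) = 16×2.5600×10^7/(π×55.73) = 2.339×10^6 mm³.
d = (2.339×10^6)^(1/3) = 132.8 mm.

d = 133 mm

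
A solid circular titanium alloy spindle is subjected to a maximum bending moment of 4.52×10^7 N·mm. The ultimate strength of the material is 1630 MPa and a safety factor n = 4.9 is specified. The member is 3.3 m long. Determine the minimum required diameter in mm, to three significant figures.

σ_allow = 1630/4.9 = 332.7 MPa.
For a solid circular section σ = 32M/(πd³), so d³ = 32M/(π σ_allow) = 32×4.5200×10^7/(π×332.7) = 1.384×10^6 mm³.
d = 111.4 mm.

d = 111 mm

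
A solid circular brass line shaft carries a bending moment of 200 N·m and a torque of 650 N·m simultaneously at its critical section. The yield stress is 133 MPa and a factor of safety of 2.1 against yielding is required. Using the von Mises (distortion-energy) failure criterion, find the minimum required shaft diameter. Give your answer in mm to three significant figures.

σ_allow = σ_y/n = 133/2.1 = 63.33 MPa.
For a solid shaft σ_b = 32M/(πd³) and τ = 16T/(πd³), so the von Mises stress is σ' = (16/πd³)·√(4M²+3T²).
√(4M²+3T²) = √(4×(200000)² + 3×(650000)²) = 1.195×10^6 N·mm.
d³ = 16×1.195×10^6/(π×63.33) = 96080 mm³.
d = 45.80 mm.

d = 45.8 mm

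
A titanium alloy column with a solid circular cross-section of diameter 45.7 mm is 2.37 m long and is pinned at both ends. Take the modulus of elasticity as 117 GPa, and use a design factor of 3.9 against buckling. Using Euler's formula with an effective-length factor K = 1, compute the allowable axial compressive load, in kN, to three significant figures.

I = πd⁴/64 = π×45.7⁴/64 = 214100 mm⁴.
Effective length L_e = KL = 1×2.37 m = 2370 mm.
Euler critical load P_cr = π²EI/L_e² = π²×117000×214100/2370² = 44020 N.
P_allow = P_cr/n = 44020/3.9 = 11290 N.

P_allow = 11.3 kN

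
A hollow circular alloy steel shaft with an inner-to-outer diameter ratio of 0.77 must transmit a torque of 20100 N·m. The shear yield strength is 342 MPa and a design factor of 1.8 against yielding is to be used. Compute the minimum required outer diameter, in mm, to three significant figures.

τ_allow = 342/1.8 = 190.0 MPa.
For a hollow shaft τ = 16T/[πd_o³(1−k⁴)] with k = 0.77, so 1−k⁴ = 0.6485.
d_o³ = 16T/[π τ_allow (1−k⁴)] = 16×2.0100×10^7/(π×190.0×0.6485) = 830900 mm³.
d_o = 94.01 mm.

d_o = 94.0 mm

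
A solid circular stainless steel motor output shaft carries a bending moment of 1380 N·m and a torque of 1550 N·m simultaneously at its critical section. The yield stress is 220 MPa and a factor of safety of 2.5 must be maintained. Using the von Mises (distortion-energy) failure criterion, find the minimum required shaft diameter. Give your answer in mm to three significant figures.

d = 60.6 mm

σ_allow = σ_y/n = 220/2.5 = 88.00 MPa.
For a solid shaft σ_b = 32M/(πd³) and τ = 16T/(πd³), so the von Mises stress is σ' = (16/πd³)·√(4M²+3T²).
√(4M²+3T²) = √(4×(1.380×10^6)² + 3×(1.550×10^6)²) = 3.850×10^6 N·mm.
d³ = 16×3.850×10^6/(π×88.00) = 222800 mm³.
d = 60.63 mm.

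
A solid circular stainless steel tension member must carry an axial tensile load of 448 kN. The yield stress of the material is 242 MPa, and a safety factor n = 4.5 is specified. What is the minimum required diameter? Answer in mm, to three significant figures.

d = 103 mm

Allowable stress σ_allow = 242/4.5 = 53.78 MPa.
Required area A = F/σ_allow = 448000/53.78 = 8331 mm².
A = πd²/4 → d = √(4A/π) = 103.0 mm.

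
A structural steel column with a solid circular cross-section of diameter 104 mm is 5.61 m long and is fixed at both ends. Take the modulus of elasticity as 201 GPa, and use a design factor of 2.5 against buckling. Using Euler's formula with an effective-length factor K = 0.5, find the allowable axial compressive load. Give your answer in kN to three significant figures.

I = πd⁴/64 = π×104⁴/64 = 5.743×10^6 mm⁴.
Effective length L_e = KL = 0.5×5.61 m = 2805 mm.
Euler critical load P_cr = π²EI/L_e² = π²×201000×5.743×10^6/2805² = 1.448×10^6 N.
P_allow = P_cr/n = 1.448×10^6/2.5 = 579200 N.

P_allow = 579 kN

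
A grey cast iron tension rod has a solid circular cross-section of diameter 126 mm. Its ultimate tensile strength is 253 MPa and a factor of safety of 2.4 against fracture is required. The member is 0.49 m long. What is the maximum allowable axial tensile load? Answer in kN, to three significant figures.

F_allow = 1310 kN

σ_allow = 253/2.4 = 105.4 MPa.
A = πd²/4 = π×126²/4 = 12470 mm².
F_allow = σ_allow × A = 105.4×12470 = 1.314×10^6 N.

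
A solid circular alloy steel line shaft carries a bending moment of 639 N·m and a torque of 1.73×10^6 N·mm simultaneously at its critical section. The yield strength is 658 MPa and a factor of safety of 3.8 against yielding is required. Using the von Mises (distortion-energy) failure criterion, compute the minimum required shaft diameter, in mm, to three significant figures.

d = 45.8 mm

σ_allow = σ_y/n = 658/3.8 = 173.2 MPa.
For a solid shaft σ_b = 32M/(πd³) and τ = 16T/(πd³), so the von Mises stress is σ' = (16/πd³)·√(4M²+3T²).
√(4M²+3T²) = √(4×(639000)² + 3×(1.730×10^6)²) = 3.258×10^6 N·mm.
d³ = 16×3.258×10^6/(π×173.2) = 95810 mm³.
d = 45.76 mm.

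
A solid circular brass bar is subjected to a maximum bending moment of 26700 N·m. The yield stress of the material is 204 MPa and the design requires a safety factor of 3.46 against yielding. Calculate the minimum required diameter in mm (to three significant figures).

σ_allow = 204/3.46 = 58.96 MPa.
For a solid circular section σ = 32M/(πd³), so d³ = 32M/(π σ_allow) = 32×2.6700×10^7/(π×58.96) = 4.613×10^6 mm³.
d = 166.5 mm.

d = 166 mm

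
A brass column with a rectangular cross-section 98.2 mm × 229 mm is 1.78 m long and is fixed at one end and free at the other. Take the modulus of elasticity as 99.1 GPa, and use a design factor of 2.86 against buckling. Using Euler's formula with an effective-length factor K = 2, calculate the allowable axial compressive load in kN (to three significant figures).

Buckling occurs about the weak axis: I_min = h·b³/12 = 229×98.2³/12 = 1.807×10^7 mm⁴ (b = 98.2 mm is the smaller dimension).
Effective length L_e = KL = 2×1.78 m = 3560 mm.
Euler critical load P_cr = π²EI/L_e² = π²×99100×1.807×10^7/3560² = 1.395×10^6 N.
P_allow = P_cr/n = 1.395×10^6/2.86 = 487600 N.

P_allow = 488 kN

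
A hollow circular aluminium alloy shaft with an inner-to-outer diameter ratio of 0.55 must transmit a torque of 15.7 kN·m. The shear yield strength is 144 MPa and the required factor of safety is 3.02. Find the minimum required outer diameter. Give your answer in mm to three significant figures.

d_o = 123 mm

τ_allow = 144/3.02 = 47.68 MPa.
For a hollow shaft τ = 16T/[πd_o³(1−k⁴)] with k = 0.55, so 1−k⁴ = 0.9085.
d_o³ = 16T/[π τ_allow (1−k⁴)] = 16×1.5700×10^7/(π×47.68×0.9085) = 1.846×10^6 mm³.
d_o = 122.7 mm.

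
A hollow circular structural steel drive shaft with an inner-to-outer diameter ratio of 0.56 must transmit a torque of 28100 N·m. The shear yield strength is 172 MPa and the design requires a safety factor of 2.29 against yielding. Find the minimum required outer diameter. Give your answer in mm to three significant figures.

τ_allow = 172/2.29 = 75.11 MPa.
For a hollow shaft τ = 16T/[πd_o³(1−k⁴)] with k = 0.56, so 1−k⁴ = 0.9017.
d_o³ = 16T/[π τ_allow (1−k⁴)] = 16×2.8100×10^7/(π×75.11×0.9017) = 2.113×10^6 mm³.
d_o = 128.3 mm.

d_o = 128 mm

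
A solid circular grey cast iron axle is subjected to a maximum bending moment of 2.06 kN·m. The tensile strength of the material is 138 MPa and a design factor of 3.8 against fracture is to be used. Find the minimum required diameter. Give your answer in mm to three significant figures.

d = 83.3 mm

σ_allow = 138/3.8 = 36.32 MPa.
For a solid circular section σ = 32M/(πd³), so d³ = 32M/(π σ_allow) = 32×2060000/(π×36.32) = 577800 mm³.
d = 83.29 mm.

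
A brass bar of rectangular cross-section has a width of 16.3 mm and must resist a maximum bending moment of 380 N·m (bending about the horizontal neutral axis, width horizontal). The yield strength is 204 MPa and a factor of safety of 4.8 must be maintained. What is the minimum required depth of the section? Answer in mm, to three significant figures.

σ_allow = 204/4.8 = 42.50 MPa.
For a rectangular section σ = 6M/(bh²), so h² = 6M/(b σ_allow) = 6×380000/(16.3×42.50) = 3291 mm².
h = 57.37 mm.

h = 57.4 mm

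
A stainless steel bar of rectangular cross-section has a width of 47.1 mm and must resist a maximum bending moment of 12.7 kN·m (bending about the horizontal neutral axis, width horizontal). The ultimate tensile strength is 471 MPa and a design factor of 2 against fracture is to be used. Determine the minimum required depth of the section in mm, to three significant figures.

σ_allow = 471/2 = 235.5 MPa.
For a rectangular section σ = 6M/(bh²), so h² = 6M/(b σ_allow) = 6×1.2700×10^7/(47.1×235.5) = 6870 mm².
h = 82.88 mm.

h = 82.9 mm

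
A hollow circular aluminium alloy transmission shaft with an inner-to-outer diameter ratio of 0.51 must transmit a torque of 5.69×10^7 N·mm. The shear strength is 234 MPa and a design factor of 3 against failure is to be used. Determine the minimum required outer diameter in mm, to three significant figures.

d_o = 159 mm

τ_allow = 234/3 = 78.00 MPa.
For a hollow shaft τ = 16T/[πd_o³(1−k⁴)] with k = 0.51, so 1−k⁴ = 0.9323.
d_o³ = 16T/[π τ_allow (1−k⁴)] = 16×5.6900×10^7/(π×78.00×0.9323) = 3.985×10^6 mm³.
d_o = 158.5 mm.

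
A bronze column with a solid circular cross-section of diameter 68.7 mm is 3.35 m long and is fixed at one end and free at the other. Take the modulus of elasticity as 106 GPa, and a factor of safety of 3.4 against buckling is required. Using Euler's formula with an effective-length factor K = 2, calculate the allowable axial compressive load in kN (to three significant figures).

I = πd⁴/64 = π×68.7⁴/64 = 1.093×10^6 mm⁴.
Effective length L_e = KL = 2×3.35 m = 6700 mm.
Euler critical load P_cr = π²EI/L_e² = π²×106000×1.093×10^6/6700² = 25480 N.
P_allow = P_cr/n = 25480/3.4 = 7495 N.

P_allow = 7.50 kN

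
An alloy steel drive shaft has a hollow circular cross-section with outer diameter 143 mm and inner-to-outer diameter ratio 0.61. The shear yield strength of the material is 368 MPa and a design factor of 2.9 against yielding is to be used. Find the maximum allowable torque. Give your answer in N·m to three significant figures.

T_allow = 62800 N·m

τ_allow = 368/2.9 = 126.9 MPa.
For a hollow shaft T_allow = τ_allow·πd_o³(1−k⁴)/16 with 1−k⁴ = 0.8615, so πd_o³(1−k⁴)/16 = 494700 mm³.
T_allow = 126.9×494700 = 6.277×10^7 N·mm = 62770 N·m.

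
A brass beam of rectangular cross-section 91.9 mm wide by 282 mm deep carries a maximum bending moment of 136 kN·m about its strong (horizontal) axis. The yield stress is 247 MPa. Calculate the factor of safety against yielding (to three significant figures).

Section modulus S = bh²/6 = 91.9×282²/6 = 1.218×10^6 mm³.
σ = M/S = 1.3600×10^8/1.218×10^6 = 111.7 MPa.
n = 247/111.7 = 2.212.

n = 2.21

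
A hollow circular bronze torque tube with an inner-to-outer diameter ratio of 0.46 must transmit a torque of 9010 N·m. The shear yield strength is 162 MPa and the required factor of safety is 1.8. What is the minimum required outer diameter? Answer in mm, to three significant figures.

τ_allow = 162/1.8 = 90.00 MPa.
For a hollow shaft τ = 16T/[πd_o³(1−k⁴)] with k = 0.46, so 1−k⁴ = 0.9552.
d_o³ = 16T/[π τ_allow (1−k⁴)] = 16×9010000/(π×90.00×0.9552) = 533800 mm³.
d_o = 81.12 mm.

d_o = 81.1 mm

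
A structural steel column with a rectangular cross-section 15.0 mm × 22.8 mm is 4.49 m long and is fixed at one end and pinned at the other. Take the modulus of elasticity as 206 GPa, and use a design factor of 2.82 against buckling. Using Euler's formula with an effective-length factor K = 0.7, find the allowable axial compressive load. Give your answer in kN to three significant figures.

P_allow = 0.468 kN

Buckling occurs about the weak axis: I_min = h·b³/12 = 22.8×15.0³/12 = 6412 mm⁴ (b = 15.0 mm is the smaller dimension).
Effective length L_e = KL = 0.7×4.49 m = 3143 mm.
Euler critical load P_cr = π²EI/L_e² = π²×206000×6412/3143² = 1320 N.
P_allow = P_cr/n = 1320/2.82 = 468.0 N.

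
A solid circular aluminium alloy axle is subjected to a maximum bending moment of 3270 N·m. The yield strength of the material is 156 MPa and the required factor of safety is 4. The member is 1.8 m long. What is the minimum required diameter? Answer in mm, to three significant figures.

d = 94.9 mm

σ_allow = 156/4 = 39.00 MPa.
For a solid circular section σ = 32M/(πd³), so d³ = 32M/(π σ_allow) = 32×3270000/(π×39.00) = 854000 mm³.
d = 94.88 mm.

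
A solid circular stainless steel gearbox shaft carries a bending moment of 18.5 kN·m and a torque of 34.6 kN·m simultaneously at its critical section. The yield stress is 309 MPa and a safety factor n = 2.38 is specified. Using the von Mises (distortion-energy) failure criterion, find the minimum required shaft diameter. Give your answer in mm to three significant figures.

σ_allow = σ_y/n = 309/2.38 = 129.8 MPa.
For a solid shaft σ_b = 32M/(πd³) and τ = 16T/(πd³), so the von Mises stress is σ' = (16/πd³)·√(4M²+3T²).
√(4M²+3T²) = √(4×(1.850×10^7)² + 3×(3.460×10^7)²) = 7.043×10^7 N·mm.
d³ = 16×7.043×10^7/(π×129.8) = 2.763×10^6 mm³.
d = 140.3 mm.

d = 140 mm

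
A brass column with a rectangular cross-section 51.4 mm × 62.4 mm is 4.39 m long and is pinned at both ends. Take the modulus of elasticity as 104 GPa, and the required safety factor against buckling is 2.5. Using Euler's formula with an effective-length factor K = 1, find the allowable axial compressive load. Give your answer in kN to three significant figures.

Buckling occurs about the weak axis: I_min = h·b³/12 = 62.4×51.4³/12 = 706100 mm⁴ (b = 51.4 mm is the smaller dimension).
Effective length L_e = KL = 1×4.39 m = 4390 mm.
Euler critical load P_cr = π²EI/L_e² = π²×104000×706100/4390² = 37610 N.
P_allow = P_cr/n = 37610/2.5 = 15040 N.

P_allow = 15.0 kN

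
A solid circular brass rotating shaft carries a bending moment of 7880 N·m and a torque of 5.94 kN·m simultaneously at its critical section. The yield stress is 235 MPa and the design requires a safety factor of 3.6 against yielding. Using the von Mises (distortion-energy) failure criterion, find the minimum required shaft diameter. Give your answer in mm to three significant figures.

σ_allow = σ_y/n = 235/3.6 = 65.28 MPa.
For a solid shaft σ_b = 32M/(πd³) and τ = 16T/(πd³), so the von Mises stress is σ' = (16/πd³)·√(4M²+3T²).
√(4M²+3T²) = √(4×(7.880×10^6)² + 3×(5.940×10^6)²) = 1.882×10^7 N·mm.
d³ = 16×1.882×10^7/(π×65.28) = 1.468×10^6 mm³.
d = 113.7 mm.

d = 114 mm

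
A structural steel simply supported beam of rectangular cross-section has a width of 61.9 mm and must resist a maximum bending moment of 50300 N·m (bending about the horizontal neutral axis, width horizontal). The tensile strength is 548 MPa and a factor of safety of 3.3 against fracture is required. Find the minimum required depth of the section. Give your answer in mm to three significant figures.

h = 171 mm

σ_allow = 548/3.3 = 166.1 MPa.
For a rectangular section σ = 6M/(bh²), so h² = 6M/(b σ_allow) = 6×5.0300×10^7/(61.9×166.1) = 29360 mm².
h = 171.3 mm.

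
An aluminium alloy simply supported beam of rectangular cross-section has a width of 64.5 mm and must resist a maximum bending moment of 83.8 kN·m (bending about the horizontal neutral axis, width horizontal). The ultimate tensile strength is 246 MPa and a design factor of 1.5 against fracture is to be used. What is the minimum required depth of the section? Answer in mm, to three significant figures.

h = 218 mm

σ_allow = 246/1.5 = 164.0 MPa.
For a rectangular section σ = 6M/(bh²), so h² = 6M/(b σ_allow) = 6×8.3800×10^7/(64.5×164.0) = 47530 mm².
h = 218.0 mm.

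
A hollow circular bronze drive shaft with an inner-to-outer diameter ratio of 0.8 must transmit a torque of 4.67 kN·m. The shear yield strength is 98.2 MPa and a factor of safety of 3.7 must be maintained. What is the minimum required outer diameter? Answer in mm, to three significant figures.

d_o = 115 mm

τ_allow = 98.2/3.7 = 26.54 MPa.
For a hollow shaft τ = 16T/[πd_o³(1−k⁴)] with k = 0.8, so 1−k⁴ = 0.5904.
d_o³ = 16T/[π τ_allow (1−k⁴)] = 16×4670000/(π×26.54×0.5904) = 1.518×10^6 mm³.
d_o = 114.9 mm.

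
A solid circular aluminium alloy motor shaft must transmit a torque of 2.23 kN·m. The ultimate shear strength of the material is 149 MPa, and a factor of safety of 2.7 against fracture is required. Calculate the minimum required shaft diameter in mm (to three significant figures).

d = 59.0 mm

Allowable shear stress τ_allow = 149/2.7 = 55.19 MPa.
For a solid shaft τ = 16T/(πd³), so d³ = 16T/(π τ_allow) = 16×2230000/(π×55.19) = 205800 mm³.
d = (205800)^(1/3) = 59.04 mm.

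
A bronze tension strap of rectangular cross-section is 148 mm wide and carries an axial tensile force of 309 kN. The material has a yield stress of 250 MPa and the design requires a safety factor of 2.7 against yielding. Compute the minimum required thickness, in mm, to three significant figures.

t = 22.5 mm

σ_allow = 250/2.7 = 92.59 MPa.
Required area A = F/σ_allow = 309000/92.59 = 3337 mm².
t = A/w = 3337/148 = 22.55 mm.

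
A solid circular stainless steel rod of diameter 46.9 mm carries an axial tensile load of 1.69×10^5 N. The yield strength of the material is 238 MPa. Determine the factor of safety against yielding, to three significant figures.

n = 2.43

A = πd²/4 = 1728 mm².
σ = F/A = 169000/1728 = 97.83 MPa.
n = 238/97.83 = 2.433.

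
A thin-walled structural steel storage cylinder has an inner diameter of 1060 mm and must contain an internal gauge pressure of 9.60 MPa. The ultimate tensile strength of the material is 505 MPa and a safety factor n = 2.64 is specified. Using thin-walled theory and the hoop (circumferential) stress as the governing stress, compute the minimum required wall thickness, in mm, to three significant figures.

t = 26.6 mm

σ_allow = 505/2.64 = 191.3 MPa.
Hoop stress σ_h = pD/(2t), so t = pD/(2σ_allow) = 9.60×1060/(2×191.3) = 26.60 mm.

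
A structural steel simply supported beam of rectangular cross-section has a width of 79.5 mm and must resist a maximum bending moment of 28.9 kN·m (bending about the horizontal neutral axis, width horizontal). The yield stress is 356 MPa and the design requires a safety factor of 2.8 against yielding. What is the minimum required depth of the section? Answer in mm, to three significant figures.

σ_allow = 356/2.8 = 127.1 MPa.
For a rectangular section σ = 6M/(bh²), so h² = 6M/(b σ_allow) = 6×2.8900×10^7/(79.5×127.1) = 17150 mm².
h = 131.0 mm.

h = 131 mm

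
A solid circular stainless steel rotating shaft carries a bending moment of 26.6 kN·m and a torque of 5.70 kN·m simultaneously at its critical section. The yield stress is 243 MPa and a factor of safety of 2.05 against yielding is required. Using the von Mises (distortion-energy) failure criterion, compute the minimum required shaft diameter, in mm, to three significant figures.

σ_allow = σ_y/n = 243/2.05 = 118.5 MPa.
For a solid shaft σ_b = 32M/(πd³) and τ = 16T/(πd³), so the von Mises stress is σ' = (16/πd³)·√(4M²+3T²).
√(4M²+3T²) = √(4×(2.660×10^7)² + 3×(5.700×10^6)²) = 5.411×10^7 N·mm.
d³ = 16×5.411×10^7/(π×118.5) = 2.325×10^6 mm³.
d = 132.5 mm.

d = 132 mm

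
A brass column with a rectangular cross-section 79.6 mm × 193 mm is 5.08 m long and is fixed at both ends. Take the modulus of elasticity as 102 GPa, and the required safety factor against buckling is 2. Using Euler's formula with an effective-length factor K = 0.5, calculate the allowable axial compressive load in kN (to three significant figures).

Buckling occurs about the weak axis: I_min = h·b³/12 = 193×79.6³/12 = 8.112×10^6 mm⁴ (b = 79.6 mm is the smaller dimension).
Effective length L_e = KL = 0.5×5.08 m = 2540 mm.
Euler critical load P_cr = π²EI/L_e² = π²×102000×8.112×10^6/2540² = 1.266×10^6 N.
P_allow = P_cr/n = 1.266×10^6/2 = 632900 N.

P_allow = 633 kN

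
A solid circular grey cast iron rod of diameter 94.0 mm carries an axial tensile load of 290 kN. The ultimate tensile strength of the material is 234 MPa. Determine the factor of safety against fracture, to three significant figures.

A = πd²/4 = 6940 mm².
σ = F/A = 290000/6940 = 41.79 MPa.
n = 234/41.79 = 5.600.

n = 5.60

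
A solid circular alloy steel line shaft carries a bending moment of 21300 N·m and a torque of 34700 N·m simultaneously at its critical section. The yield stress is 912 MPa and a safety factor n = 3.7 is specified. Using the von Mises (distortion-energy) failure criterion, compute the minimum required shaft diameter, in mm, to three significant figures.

σ_allow = σ_y/n = 912/3.7 = 246.5 MPa.
For a solid shaft σ_b = 32M/(πd³) and τ = 16T/(πd³), so the von Mises stress is σ' = (16/πd³)·√(4M²+3T²).
√(4M²+3T²) = √(4×(2.130×10^7)² + 3×(3.470×10^7)²) = 7.367×10^7 N·mm.
d³ = 16×7.367×10^7/(π×246.5) = 1.522×10^6 mm³.
d = 115.0 mm.

d = 115 mm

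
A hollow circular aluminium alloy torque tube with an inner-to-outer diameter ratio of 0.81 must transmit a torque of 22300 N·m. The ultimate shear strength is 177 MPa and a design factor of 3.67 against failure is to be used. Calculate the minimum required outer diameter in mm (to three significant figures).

d_o = 161 mm

τ_allow = 177/3.67 = 48.23 MPa.
For a hollow shaft τ = 16T/[πd_o³(1−k⁴)] with k = 0.81, so 1−k⁴ = 0.5695.
d_o³ = 16T/[π τ_allow (1−k⁴)] = 16×2.2300×10^7/(π×48.23×0.5695) = 4.135×10^6 mm³.
d_o = 160.5 mm.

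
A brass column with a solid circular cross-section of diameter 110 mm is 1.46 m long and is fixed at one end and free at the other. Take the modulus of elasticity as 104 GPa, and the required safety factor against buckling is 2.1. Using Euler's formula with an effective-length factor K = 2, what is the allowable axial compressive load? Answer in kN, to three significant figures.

I = πd⁴/64 = π×110⁴/64 = 7.187×10^6 mm⁴.
Effective length L_e = KL = 2×1.46 m = 2920 mm.
Euler critical load P_cr = π²EI/L_e² = π²×104000×7.187×10^6/2920² = 865200 N.
P_allow = P_cr/n = 865200/2.1 = 412000 N.

P_allow = 412 kN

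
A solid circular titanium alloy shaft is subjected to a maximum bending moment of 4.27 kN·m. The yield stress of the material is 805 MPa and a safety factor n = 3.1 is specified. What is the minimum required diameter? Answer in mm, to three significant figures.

σ_allow = 805/3.1 = 259.7 MPa.
For a solid circular section σ = 32M/(πd³), so d³ = 32M/(π σ_allow) = 32×4270000/(π×259.7) = 167500 mm³.
d = 55.12 mm.

d = 55.1 mm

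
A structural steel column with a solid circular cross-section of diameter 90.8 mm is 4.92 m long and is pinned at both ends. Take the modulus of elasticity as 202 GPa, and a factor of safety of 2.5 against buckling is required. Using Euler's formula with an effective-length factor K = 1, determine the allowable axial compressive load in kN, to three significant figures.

P_allow = 110 kN

I = πd⁴/64 = π×90.8⁴/64 = 3.337×10^6 mm⁴.
Effective length L_e = KL = 1×4.92 m = 4920 mm.
Euler critical load P_cr = π²EI/L_e² = π²×202000×3.337×10^6/4920² = 274800 N.
P_allow = P_cr/n = 274800/2.5 = 109900 N.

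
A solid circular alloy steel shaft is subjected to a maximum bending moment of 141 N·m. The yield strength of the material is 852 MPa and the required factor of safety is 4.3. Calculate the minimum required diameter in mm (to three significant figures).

d = 19.4 mm

σ_allow = 852/4.3 = 198.1 MPa.
For a solid circular section σ = 32M/(πd³), so d³ = 32M/(π σ_allow) = 32×141000/(π×198.1) = 7248 mm³.
d = 19.35 mm.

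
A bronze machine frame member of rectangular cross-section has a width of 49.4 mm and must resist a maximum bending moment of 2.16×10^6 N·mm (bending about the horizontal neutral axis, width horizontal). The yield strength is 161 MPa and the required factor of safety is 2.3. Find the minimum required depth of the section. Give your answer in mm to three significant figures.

h = 61.2 mm

σ_allow = 161/2.3 = 70.00 MPa.
For a rectangular section σ = 6M/(bh²), so h² = 6M/(b σ_allow) = 6×2160000/(49.4×70.00) = 3748 mm².
h = 61.22 mm.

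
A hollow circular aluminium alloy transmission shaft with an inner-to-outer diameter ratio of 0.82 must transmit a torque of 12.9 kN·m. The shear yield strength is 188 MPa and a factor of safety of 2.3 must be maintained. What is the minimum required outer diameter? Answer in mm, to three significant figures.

τ_allow = 188/2.3 = 81.74 MPa.
For a hollow shaft τ = 16T/[πd_o³(1−k⁴)] with k = 0.82, so 1−k⁴ = 0.5479.
d_o³ = 16T/[π τ_allow (1−k⁴)] = 16×1.2900×10^7/(π×81.74×0.5479) = 1.467×10^6 mm³.
d_o = 113.6 mm.

d_o = 114 mm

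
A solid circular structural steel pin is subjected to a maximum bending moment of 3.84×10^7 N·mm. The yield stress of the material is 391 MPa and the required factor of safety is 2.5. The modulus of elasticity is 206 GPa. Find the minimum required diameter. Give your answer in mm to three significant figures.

d = 136 mm

σ_allow = 391/2.5 = 156.4 MPa.
For a solid circular section σ = 32M/(πd³), so d³ = 32M/(π σ_allow) = 32×3.8400×10^7/(π×156.4) = 2.501×10^6 mm³.
d = 135.7 mm.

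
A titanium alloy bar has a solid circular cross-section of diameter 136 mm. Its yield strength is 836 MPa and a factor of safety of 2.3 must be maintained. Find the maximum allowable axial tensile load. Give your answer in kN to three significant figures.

F_allow = 5280 kN

σ_allow = 836/2.3 = 363.5 MPa.
A = πd²/4 = π×136²/4 = 14530 mm².
F_allow = σ_allow × A = 363.5×14530 = 5.280×10^6 N.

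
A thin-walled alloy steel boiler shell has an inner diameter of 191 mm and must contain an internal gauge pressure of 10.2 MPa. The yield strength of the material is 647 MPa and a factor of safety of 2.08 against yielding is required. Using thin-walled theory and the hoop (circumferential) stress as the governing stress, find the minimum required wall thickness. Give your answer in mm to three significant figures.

σ_allow = 647/2.08 = 311.1 MPa.
Hoop stress σ_h = pD/(2t), so t = pD/(2σ_allow) = 10.2×191/(2×311.1) = 3.132 mm.

t = 3.13 mm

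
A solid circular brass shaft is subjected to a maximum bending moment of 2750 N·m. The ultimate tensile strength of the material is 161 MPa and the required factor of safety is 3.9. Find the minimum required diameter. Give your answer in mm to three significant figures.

d = 87.9 mm

σ_allow = 161/3.9 = 41.28 MPa.
For a solid circular section σ = 32M/(πd³), so d³ = 32M/(π σ_allow) = 32×2750000/(π×41.28) = 678500 mm³.
d = 87.87 mm.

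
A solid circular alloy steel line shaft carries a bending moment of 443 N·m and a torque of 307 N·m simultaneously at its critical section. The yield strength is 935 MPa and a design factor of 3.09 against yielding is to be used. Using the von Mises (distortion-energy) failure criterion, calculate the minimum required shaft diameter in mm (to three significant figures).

σ_allow = σ_y/n = 935/3.09 = 302.6 MPa.
For a solid shaft σ_b = 32M/(πd³) and τ = 16T/(πd³), so the von Mises stress is σ' = (16/πd³)·√(4M²+3T²).
√(4M²+3T²) = √(4×(443000)² + 3×(307000)²) = 1.033×10^6 N·mm.
d³ = 16×1.033×10^6/(π×302.6) = 17390 mm³.
d = 25.91 mm.

d = 25.9 mm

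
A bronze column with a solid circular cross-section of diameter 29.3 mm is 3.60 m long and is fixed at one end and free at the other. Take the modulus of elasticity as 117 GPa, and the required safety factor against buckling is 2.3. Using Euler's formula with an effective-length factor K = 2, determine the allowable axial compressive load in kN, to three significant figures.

P_allow = 0.350 kN

I = πd⁴/64 = π×29.3⁴/64 = 36180 mm⁴.
Effective length L_e = KL = 2×3.60 m = 7200 mm.
Euler critical load P_cr = π²EI/L_e² = π²×117000×36180/7200² = 805.9 N.
P_allow = P_cr/n = 805.9/2.3 = 350.4 N.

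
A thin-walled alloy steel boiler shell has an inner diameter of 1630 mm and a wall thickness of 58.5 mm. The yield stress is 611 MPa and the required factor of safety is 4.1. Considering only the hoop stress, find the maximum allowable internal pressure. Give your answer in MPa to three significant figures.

p_allow = 10.7 MPa

σ_allow = 611/4.1 = 149.0 MPa.
σ_h = pD/(2t) → p_allow = 2σ_allow t/D = 2×149.0×58.5/1630 = 10.70 MPa.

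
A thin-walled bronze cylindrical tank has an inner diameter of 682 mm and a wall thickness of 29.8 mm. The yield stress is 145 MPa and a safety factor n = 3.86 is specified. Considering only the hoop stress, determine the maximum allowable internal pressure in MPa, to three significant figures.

σ_allow = 145/3.86 = 37.56 MPa.
σ_h = pD/(2t) → p_allow = 2σ_allow t/D = 2×37.56×29.8/682 = 3.283 MPa.

p_allow = 3.28 MPa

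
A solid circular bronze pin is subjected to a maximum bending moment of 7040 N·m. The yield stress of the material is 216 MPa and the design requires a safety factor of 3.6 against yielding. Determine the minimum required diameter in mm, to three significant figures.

σ_allow = 216/3.6 = 60.00 MPa.
For a solid circular section σ = 32M/(πd³), so d³ = 32M/(π σ_allow) = 32×7040000/(π×60.00) = 1.195×10^6 mm³.
d = 106.1 mm.

d = 106 mm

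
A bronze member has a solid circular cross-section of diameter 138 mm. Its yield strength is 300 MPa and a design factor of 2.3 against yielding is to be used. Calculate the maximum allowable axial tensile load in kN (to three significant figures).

σ_allow = 300/2.3 = 130.4 MPa.
A = πd²/4 = π×138²/4 = 14960 mm².
F_allow = σ_allow × A = 130.4×14960 = 1.951×10^6 N.

F_allow = 1950 kN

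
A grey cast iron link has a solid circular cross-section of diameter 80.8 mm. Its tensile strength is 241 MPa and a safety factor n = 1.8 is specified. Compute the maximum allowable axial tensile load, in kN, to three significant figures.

σ_allow = 241/1.8 = 133.9 MPa.
A = πd²/4 = π×80.8²/4 = 5128 mm².
F_allow = σ_allow × A = 133.9×5128 = 686500 N.

F_allow = 687 kN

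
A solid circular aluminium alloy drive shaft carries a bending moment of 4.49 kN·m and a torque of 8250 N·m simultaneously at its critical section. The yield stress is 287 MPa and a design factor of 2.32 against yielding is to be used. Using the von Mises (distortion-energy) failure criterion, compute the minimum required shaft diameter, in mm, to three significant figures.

σ_allow = σ_y/n = 287/2.32 = 123.7 MPa.
For a solid shaft σ_b = 32M/(πd³) and τ = 16T/(πd³), so the von Mises stress is σ' = (16/πd³)·√(4M²+3T²).
√(4M²+3T²) = √(4×(4.490×10^6)² + 3×(8.250×10^6)²) = 1.688×10^7 N·mm.
d³ = 16×1.688×10^7/(π×123.7) = 694800 mm³.
d = 88.57 mm.

d = 88.6 mm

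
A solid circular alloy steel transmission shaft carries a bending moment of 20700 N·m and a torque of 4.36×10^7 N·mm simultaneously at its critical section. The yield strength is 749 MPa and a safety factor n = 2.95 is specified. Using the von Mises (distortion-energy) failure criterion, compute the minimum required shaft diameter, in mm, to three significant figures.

σ_allow = σ_y/n = 749/2.95 = 253.9 MPa.
For a solid shaft σ_b = 32M/(πd³) and τ = 16T/(πd³), so the von Mises stress is σ' = (16/πd³)·√(4M²+3T²).
√(4M²+3T²) = √(4×(2.070×10^7)² + 3×(4.360×10^7)²) = 8.612×10^7 N·mm.
d³ = 16×8.612×10^7/(π×253.9) = 1.728×10^6 mm³.
d = 120.0 mm.

d = 120 mm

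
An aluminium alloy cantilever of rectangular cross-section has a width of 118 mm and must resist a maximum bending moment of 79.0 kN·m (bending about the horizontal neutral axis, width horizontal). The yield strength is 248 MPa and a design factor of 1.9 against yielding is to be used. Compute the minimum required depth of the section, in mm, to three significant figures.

h = 175 mm

σ_allow = 248/1.9 = 130.5 MPa.
For a rectangular section σ = 6M/(bh²), so h² = 6M/(b σ_allow) = 6×7.9000×10^7/(118×130.5) = 30780 mm².
h = 175.4 mm.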